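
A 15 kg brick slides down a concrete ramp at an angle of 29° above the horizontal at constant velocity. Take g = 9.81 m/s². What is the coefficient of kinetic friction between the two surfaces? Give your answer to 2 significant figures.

0.55

At constant velocity the net force along the incline is zero: mg sin 29° = μ mg cos 29°.
So μ = tan 29° = 0.4848 / 0.8746 = 0.5543.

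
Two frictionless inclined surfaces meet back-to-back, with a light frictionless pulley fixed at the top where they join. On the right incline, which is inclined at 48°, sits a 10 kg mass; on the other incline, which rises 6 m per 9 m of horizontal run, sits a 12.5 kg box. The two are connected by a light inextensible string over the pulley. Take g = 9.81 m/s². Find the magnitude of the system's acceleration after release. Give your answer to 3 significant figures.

0.217 m/s²

Resolve each weight along its own incline: the 10 kg mass has component 10 × 9.81 × sin 48° = 72.903 N down its slope, and the 12.5 kg mass has 12.5 × 9.81 × sin 33.69° = 68.020 N down its slope.
The 10 kg side's 72.903 N exceeds the other side's 68.020 N, so that mass slides down and the 12.5 kg mass slides up. Taking that direction as positive, Newton's second law for the whole system gives 72.903 − 68.020 = (10 + 12.5) a, so a = 4.883 / 22.5 = 0.2170 m/s².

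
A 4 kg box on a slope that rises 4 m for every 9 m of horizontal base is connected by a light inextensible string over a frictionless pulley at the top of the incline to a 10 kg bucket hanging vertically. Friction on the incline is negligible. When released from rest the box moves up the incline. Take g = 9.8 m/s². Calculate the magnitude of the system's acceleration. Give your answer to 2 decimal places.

5.86 m/s²

For the box on the incline: the weight component along the slope is m₁g sin 23.96° = 4 × 9.8 × 0.4061 = 15.919 N and the normal force is N = m₁g cos 23.96° = 35.821 N.
Newton's second law for the box (up-slope positive): T − 15.919 = 4 a. For the hanging bucket (downward positive): 10 × 9.8 − T = 10 a.
Adding the two equations eliminates T: 82.081 = 14 a, so a = 5.8629 m/s².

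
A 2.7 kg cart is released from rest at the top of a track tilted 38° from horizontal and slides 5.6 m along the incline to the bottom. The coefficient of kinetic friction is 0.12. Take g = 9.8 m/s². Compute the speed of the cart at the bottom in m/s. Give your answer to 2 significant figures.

The weight component along the incline is mg sin 38° = 16.290 N and the normal force is N = mg cos 38° = 20.851 N.
Friction up the slope is f = μN = 0.12 × 20.851 = 2.502 N, so the net downslope force is 16.290 − 2.502 = 13.788 N and a = 13.788 / 2.7 = 5.1067 m/s².
Starting from rest over a distance of 5.6 m, v² = 2aL = 2 × 5.1067 × 5.6 = 57.1950, so v = 7.5627 m/s.

7.6 m/s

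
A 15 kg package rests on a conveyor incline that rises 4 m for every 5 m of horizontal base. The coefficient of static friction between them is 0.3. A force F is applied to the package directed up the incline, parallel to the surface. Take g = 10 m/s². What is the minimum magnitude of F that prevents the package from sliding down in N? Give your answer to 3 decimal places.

The normal force is N = mg cos 38.66° = 117.130 N. With F at its minimum the package is on the verge of sliding down, so static friction is at its maximum μ_s N = 0.3 × 117.130 = 35.139 N and acts up the slope.
Equilibrium along the incline: F + μ_s N = mg sin 38.66°, so F = 93.704 − 35.139 = 58.565 N.

58.565 N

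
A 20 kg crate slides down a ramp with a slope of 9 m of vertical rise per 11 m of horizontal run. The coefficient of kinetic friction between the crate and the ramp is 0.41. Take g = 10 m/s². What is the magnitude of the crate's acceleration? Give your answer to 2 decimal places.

Resolving the weight along the incline: the component pulling the crate down the slope is mg sin 39.29° = 20 × 10 × 0.6332 = 126.640 N, and the normal force is N = mg cos 39.29° = 20 × 10 × 0.7740 = 154.800 N.
Kinetic friction acts up the slope with magnitude f = μN = 0.41 × 154.800 = 63.468 N.
Net force along the incline is 126.640 − 63.468 = 63.172 N, so a = 63.172 / 20 = 3.1586 m/s².

3.16 m/s²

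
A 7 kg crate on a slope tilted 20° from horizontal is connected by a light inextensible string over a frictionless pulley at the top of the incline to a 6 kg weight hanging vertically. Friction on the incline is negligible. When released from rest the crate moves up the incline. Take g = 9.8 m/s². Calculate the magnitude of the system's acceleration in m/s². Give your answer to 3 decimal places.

2.718 m/s²

For the crate on the incline: the weight component along the slope is m₁g sin 20° = 7 × 9.8 × 0.3420 = 23.461 N and the normal force is N = m₁g cos 20° = 64.463 N.
Newton's second law for the crate (up-slope positive): T − 23.461 = 7 a. For the hanging weight (downward positive): 6 × 9.8 − T = 6 a.
Adding the two equations eliminates T: 35.339 = 13 a, so a = 2.7184 m/s².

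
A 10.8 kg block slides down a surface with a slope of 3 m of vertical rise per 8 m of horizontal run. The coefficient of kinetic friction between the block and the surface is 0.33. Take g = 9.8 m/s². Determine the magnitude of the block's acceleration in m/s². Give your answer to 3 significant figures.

Resolving the weight along the incline: the component pulling the block down the slope is mg sin 20.56° = 10.8 × 9.8 × 0.3511 = 37.160 N, and the normal force is N = mg cos 20.56° = 10.8 × 9.8 × 0.9363 = 99.098 N.
Kinetic friction acts up the slope with magnitude f = μN = 0.33 × 99.098 = 32.702 N.
Net force along the incline is 37.160 − 32.702 = 4.458 N, so a = 4.458 / 10.8 = 0.4128 m/s².

0.413 m/s²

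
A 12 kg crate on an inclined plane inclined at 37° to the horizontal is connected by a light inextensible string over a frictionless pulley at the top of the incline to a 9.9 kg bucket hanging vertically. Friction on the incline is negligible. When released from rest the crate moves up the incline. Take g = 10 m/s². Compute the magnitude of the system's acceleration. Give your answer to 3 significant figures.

1.22 m/s²

For the crate on the incline: the weight component along the slope is m₁g sin 37° = 12 × 10 × 0.6018 = 72.216 N and the normal force is N = m₁g cos 37° = 95.836 N.
Newton's second law for the crate (up-slope positive): T − 72.216 = 12 a. For the hanging bucket (downward positive): 9.9 × 10 − T = 9.9 a.
Adding the two equations eliminates T: 26.784 = 21.9 a, so a = 1.2230 m/s².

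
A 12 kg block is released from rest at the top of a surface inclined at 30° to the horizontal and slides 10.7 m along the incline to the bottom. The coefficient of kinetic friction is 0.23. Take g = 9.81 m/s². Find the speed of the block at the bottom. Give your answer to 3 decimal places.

7.947 m/s

The weight component along the incline is mg sin 30° = 58.860 N and the normal force is N = mg cos 30° = 101.949 N.
Friction up the slope is f = μN = 0.23 × 101.949 = 23.448 N, so the net downslope force is 58.860 − 23.448 = 35.412 N and a = 35.412 / 12 = 2.9510 m/s².
Starting from rest over a distance of 10.7 m, v² = 2aL = 2 × 2.9510 × 10.7 = 63.1514, so v = 7.9468 m/s.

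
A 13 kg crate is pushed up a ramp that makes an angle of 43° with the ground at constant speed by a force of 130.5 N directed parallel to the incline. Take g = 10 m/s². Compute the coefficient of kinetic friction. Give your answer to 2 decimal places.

0.44

At constant speed ΣF = 0 along the incline. The applied 130.5 N acts up the slope; the weight component mg sin 43° = 88.660 N and kinetic friction μN both act down the slope.
So 130.5 = 88.660 + μ × 95.076, giving μ = (130.5 − 88.660) / 95.076 = 0.4401.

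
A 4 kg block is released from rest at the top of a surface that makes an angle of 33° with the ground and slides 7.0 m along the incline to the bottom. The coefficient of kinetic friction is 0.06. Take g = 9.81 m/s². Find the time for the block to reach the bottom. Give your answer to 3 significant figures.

The weight component along the incline is mg sin 33° = 21.372 N and the normal force is N = mg cos 33° = 32.909 N.
Friction up the slope is f = μN = 0.06 × 32.909 = 1.975 N, so the net downslope force is 21.372 − 1.975 = 19.397 N and a = 19.397 / 4 = 4.8492 m/s².
Starting from rest, L = ½at², so t = √(2L/a) = √(2 × 7.0 / 4.8492) = 1.6991 s.

1.70 s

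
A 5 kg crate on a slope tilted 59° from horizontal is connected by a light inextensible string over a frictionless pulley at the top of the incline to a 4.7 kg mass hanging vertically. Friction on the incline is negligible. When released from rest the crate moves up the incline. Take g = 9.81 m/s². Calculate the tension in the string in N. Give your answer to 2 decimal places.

44.14 N

For the crate on the incline: the weight component along the slope is m₁g sin 59° = 5 × 9.81 × 0.8572 = 42.046 N and the normal force is N = m₁g cos 59° = 25.263 N.
Newton's second law for the crate (up-slope positive): T − 42.046 = 5 a. For the hanging mass (downward positive): 4.7 × 9.81 − T = 4.7 a.
Adding the two equations eliminates T: 4.061 = 9.7 a, so a = 0.4187 m/s².
Then from the hanging mass's equation, T = 4.7 × (9.81 − 0.4187) = 44.139 N.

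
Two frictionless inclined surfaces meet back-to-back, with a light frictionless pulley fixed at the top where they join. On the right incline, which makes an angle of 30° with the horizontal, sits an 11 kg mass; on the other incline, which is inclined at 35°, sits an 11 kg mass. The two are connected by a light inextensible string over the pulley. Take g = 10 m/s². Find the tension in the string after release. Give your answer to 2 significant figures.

59 N

Resolve each weight along its own incline: the 11 kg mass has component 11 × 10 × sin 30° = 55.000 N down its slope, and the 11 kg mass has 11 × 10 × sin 35° = 63.093 N down its slope.
The 11 kg side's 63.093 N exceeds the other side's 55.000 N, so that mass slides down and the 11 kg mass slides up. Taking that direction as positive, Newton's second law for the whole system gives 63.093 − 55.000 = (11 + 11) a, so a = 8.093 / 22 = 0.3679 m/s².
For the 11 kg mass (up-slope positive): T − 55.000 = 11 × 0.3679, so T = 59.047 N.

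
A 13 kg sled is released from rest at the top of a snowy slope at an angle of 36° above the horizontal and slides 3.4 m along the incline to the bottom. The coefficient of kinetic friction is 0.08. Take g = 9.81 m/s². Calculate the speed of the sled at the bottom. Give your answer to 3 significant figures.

5.91 m/s

The weight component along the incline is mg sin 36° = 74.960 N and the normal force is N = mg cos 36° = 103.174 N.
Friction up the slope is f = μN = 0.08 × 103.174 = 8.254 N, so the net downslope force is 74.960 − 8.254 = 66.706 N and a = 66.706 / 13 = 5.1312 m/s².
Starting from rest over a distance of 3.4 m, v² = 2aL = 2 × 5.1312 × 3.4 = 34.8922, so v = 5.9070 m/s.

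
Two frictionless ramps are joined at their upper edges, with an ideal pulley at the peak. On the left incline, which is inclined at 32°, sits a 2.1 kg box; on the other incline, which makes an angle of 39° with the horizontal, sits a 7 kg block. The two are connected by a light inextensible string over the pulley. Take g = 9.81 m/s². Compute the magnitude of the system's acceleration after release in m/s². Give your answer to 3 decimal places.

3.549 m/s²

Resolve each weight along its own incline: the 2.1 kg mass has component 2.1 × 9.81 × sin 32° = 10.917 N down its slope, and the 7 kg mass has 7 × 9.81 × sin 39° = 43.215 N down its slope.
The 7 kg side's 43.215 N exceeds the other side's 10.917 N, so that mass slides down and the 2.1 kg mass slides up. Taking that direction as positive, Newton's second law for the whole system gives 43.215 − 10.917 = (2.1 + 7) a, so a = 32.298 / 9.1 = 3.5492 m/s².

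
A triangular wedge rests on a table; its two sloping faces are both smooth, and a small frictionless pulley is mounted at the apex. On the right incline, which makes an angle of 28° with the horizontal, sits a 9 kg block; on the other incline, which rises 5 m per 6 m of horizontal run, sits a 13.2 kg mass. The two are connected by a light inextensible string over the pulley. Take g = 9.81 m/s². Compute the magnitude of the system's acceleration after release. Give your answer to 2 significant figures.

Resolve each weight along its own incline: the 9 kg mass has component 9 × 9.81 × sin 28° = 41.450 N down its slope, and the 13.2 kg mass has 13.2 × 9.81 × sin 39.81° = 82.899 N down its slope.
The 13.2 kg side's 82.899 N exceeds the other side's 41.450 N, so that mass slides down and the 9 kg mass slides up. Taking that direction as positive, Newton's second law for the whole system gives 82.899 − 41.450 = (9 + 13.2) a, so a = 41.449 / 22.2 = 1.8671 m/s².

1.9 m/s²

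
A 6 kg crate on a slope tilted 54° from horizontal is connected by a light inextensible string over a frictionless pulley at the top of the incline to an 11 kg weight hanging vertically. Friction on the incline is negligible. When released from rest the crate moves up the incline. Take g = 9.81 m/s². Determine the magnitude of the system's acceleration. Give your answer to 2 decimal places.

For the crate on the incline: the weight component along the slope is m₁g sin 54° = 6 × 9.81 × 0.8090 = 47.618 N and the normal force is N = m₁g cos 54° = 34.597 N.
Newton's second law for the crate (up-slope positive): T − 47.618 = 6 a. For the hanging weight (downward positive): 11 × 9.81 − T = 11 a.
Adding the two equations eliminates T: 60.292 = 17 a, so a = 3.5466 m/s².

3.55 m/s²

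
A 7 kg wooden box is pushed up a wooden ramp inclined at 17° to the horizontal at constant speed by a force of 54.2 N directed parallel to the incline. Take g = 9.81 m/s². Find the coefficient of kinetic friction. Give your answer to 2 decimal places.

At constant speed ΣF = 0 along the incline. The applied 54.2 N acts up the slope; the weight component mg sin 17° = 20.077 N and kinetic friction μN both act down the slope.
So 54.2 = 20.077 + μ × 65.669, giving μ = (54.2 − 20.077) / 65.669 = 0.5196.

0.52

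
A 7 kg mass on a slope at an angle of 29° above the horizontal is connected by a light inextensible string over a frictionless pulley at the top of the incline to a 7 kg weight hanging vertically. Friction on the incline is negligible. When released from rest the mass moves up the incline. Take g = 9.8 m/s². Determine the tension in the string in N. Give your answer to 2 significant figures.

For the mass on the incline: the weight component along the slope is m₁g sin 29° = 7 × 9.8 × 0.4848 = 33.257 N and the normal force is N = m₁g cos 29° = 59.999 N.
Newton's second law for the mass (up-slope positive): T − 33.257 = 7 a. For the hanging weight (downward positive): 7 × 9.8 − T = 7 a.
Adding the two equations eliminates T: 35.343 = 14 a, so a = 2.5245 m/s².
Then from the hanging weight's equation, T = 7 × (9.8 − 2.5245) = 50.929 N.

51 N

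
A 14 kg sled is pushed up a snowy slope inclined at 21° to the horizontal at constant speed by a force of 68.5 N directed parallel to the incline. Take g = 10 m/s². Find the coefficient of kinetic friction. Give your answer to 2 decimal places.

At constant speed ΣF = 0 along the incline. The applied 68.5 N acts up the slope; the weight component mg sin 21° = 50.172 N and kinetic friction μN both act down the slope.
So 68.5 = 50.172 + μ × 130.701, giving μ = (68.5 − 50.172) / 130.701 = 0.1402.

0.14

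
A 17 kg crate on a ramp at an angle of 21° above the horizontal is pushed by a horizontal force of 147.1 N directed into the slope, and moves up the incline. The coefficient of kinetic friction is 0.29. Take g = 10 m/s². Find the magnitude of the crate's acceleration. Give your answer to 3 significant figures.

0.888 m/s²

The horizontal push has components F cos 21° = 147.1 × 0.9336 = 137.333 N up the incline and F sin 21° = 147.1 × 0.3584 = 52.721 N pressing into the surface.
The normal force is therefore N = mg cos 21° + F sin 21° = 158.712 + 52.721 = 211.433 N, and kinetic friction down the slope is μN = 0.29 × 211.433 = 61.316 N.
Along the incline: F cos 21° − mg sin 21° − μN = ma, so 137.333 − 60.928 − 61.316 = 17 a, giving a = 0.8876 m/s².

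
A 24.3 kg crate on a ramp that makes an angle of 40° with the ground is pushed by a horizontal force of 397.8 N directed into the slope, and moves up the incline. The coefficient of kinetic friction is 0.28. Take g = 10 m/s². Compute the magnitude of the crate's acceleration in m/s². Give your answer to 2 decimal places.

1.02 m/s²

The horizontal push has components F cos 40° = 397.8 × 0.7660 = 304.715 N up the incline and F sin 40° = 397.8 × 0.6428 = 255.706 N pressing into the surface.
The normal force is therefore N = mg cos 40° + F sin 40° = 186.138 + 255.706 = 441.844 N, and kinetic friction down the slope is μN = 0.28 × 441.844 = 123.716 N.
Along the incline: F cos 40° − mg sin 40° − μN = ma, so 304.715 − 156.200 − 123.716 = 24.3 a, giving a = 1.0205 m/s².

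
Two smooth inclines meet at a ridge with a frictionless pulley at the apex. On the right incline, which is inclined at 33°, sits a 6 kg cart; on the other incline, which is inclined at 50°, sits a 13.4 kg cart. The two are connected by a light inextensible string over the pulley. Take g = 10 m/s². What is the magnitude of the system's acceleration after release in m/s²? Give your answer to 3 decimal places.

3.607 m/s²

Resolve each weight along its own incline: the 6 kg mass has component 6 × 10 × sin 33° = 32.678 N down its slope, and the 13.4 kg mass has 13.4 × 10 × sin 50° = 102.650 N down its slope.
The 13.4 kg side's 102.650 N exceeds the other side's 32.678 N, so that mass slides down and the 6 kg mass slides up. Taking that direction as positive, Newton's second law for the whole system gives 102.650 − 32.678 = (6 + 13.4) a, so a = 69.972 / 19.4 = 3.6068 m/s².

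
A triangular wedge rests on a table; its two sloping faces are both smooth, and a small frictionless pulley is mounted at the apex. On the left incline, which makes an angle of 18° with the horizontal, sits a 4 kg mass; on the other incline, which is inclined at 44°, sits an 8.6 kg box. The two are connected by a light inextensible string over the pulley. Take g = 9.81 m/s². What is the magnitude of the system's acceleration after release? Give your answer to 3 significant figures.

3.69 m/s²

Resolve each weight along its own incline: the 4 kg mass has component 4 × 9.81 × sin 18° = 12.126 N down its slope, and the 8.6 kg mass has 8.6 × 9.81 × sin 44° = 58.606 N down its slope.
The 8.6 kg side's 58.606 N exceeds the other side's 12.126 N, so that mass slides down and the 4 kg mass slides up. Taking that direction as positive, Newton's second law for the whole system gives 58.606 − 12.126 = (4 + 8.6) a, so a = 46.480 / 12.6 = 3.6889 m/s².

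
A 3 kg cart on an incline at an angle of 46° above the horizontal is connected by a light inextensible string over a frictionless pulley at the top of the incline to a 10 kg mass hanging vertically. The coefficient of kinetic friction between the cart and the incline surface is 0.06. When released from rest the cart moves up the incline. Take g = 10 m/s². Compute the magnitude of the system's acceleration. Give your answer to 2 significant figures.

5.9 m/s²

For the cart on the incline: the weight component along the slope is m₁g sin 46° = 3 × 10 × 0.7193 = 21.579 N and the normal force is N = m₁g cos 46° = 20.840 N.
Kinetic friction opposes the cart's motion up the incline: f = μN = 0.06 × 20.840 = 1.250 N acting down the slope.
Newton's second law for the cart (up-slope positive): T − 21.579 − 1.250 = 3 a. For the hanging mass (downward positive): 10 × 10 − T = 10 a.
Adding the two equations eliminates T: 77.171 = 13 a, so a = 5.9362 m/s².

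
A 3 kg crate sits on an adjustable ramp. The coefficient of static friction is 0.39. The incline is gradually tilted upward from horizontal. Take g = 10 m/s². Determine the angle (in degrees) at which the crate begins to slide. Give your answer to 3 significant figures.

21.3°

At the threshold of sliding, static friction is at its maximum μ_s N and exactly balances the weight component along the incline: mg sin θ = μ_s mg cos θ.
Hence tan θ = μ_s = 0.39, so θ = arctan(0.39) = 21.3058°.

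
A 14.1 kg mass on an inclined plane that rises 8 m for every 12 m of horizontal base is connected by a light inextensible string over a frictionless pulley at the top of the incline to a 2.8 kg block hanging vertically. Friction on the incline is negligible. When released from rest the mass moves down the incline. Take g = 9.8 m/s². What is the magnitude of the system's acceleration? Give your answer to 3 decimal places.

2.912 m/s²

For the mass on the incline: the weight component along the slope is m₁g sin 33.69° = 14.1 × 9.8 × 0.5547 = 76.648 N and the normal force is N = m₁g cos 33.69° = 114.973 N.
Newton's second law for the mass (down-slope positive): 76.648 − T = 14.1 a. For the hanging block (upward positive): T − 2.8 × 9.8 = 2.8 a.
Adding the two equations eliminates T: 49.208 = 16.9 a, so a = 2.9117 m/s².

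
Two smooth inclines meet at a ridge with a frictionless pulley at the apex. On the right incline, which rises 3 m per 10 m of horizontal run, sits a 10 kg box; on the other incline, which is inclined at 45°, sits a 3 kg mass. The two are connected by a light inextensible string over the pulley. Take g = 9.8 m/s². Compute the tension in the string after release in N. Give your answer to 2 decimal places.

22.49 N

Resolve each weight along its own incline: the 10 kg mass has component 10 × 9.8 × sin 16.70° = 28.160 N down its slope, and the 3 kg mass has 3 × 9.8 × sin 45° = 20.789 N down its slope.
The 10 kg side's 28.160 N exceeds the other side's 20.789 N, so that mass slides down and the 3 kg mass slides up. Taking that direction as positive, Newton's second law for the whole system gives 28.160 − 20.789 = (10 + 3) a, so a = 7.371 / 13 = 0.5670 m/s².
For the 3 kg mass (up-slope positive): T − 20.789 = 3 × 0.5670, so T = 22.490 N.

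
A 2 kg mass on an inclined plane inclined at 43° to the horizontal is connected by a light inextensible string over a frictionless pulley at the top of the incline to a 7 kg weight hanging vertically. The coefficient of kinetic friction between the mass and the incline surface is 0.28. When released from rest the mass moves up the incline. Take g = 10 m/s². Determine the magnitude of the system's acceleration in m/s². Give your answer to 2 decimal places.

5.81 m/s²

For the mass on the incline: the weight component along the slope is m₁g sin 43° = 2 × 10 × 0.6820 = 13.640 N and the normal force is N = m₁g cos 43° = 14.627 N.
Kinetic friction opposes the mass's motion up the incline: f = μN = 0.28 × 14.627 = 4.096 N acting down the slope.
Newton's second law for the mass (up-slope positive): T − 13.640 − 4.096 = 2 a. For the hanging weight (downward positive): 7 × 10 − T = 7 a.
Adding the two equations eliminates T: 52.264 = 9 a, so a = 5.8071 m/s².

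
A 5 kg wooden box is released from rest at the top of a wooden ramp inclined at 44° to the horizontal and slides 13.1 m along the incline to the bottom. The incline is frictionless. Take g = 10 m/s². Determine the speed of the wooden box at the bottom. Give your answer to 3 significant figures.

13.5 m/s

The weight component along the incline is mg sin 44° = 34.733 N and the normal force is N = mg cos 44° = 35.967 N.
With no friction, a = g sin 44° = 6.9466 m/s².
Starting from rest over a distance of 13.1 m, v² = 2aL = 2 × 6.9466 × 13.1 = 182.0009, so v = 13.4908 m/s.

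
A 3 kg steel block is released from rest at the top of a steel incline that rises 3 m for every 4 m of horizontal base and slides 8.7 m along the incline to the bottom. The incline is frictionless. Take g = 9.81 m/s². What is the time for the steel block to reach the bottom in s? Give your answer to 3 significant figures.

The weight component along the incline is mg sin 36.87° = 17.658 N and the normal force is N = mg cos 36.87° = 23.544 N.
With no friction, a = g sin 36.87° = 5.8860 m/s².
Starting from rest, L = ½at², so t = √(2L/a) = √(2 × 8.7 / 5.8860) = 1.7194 s.

1.72 s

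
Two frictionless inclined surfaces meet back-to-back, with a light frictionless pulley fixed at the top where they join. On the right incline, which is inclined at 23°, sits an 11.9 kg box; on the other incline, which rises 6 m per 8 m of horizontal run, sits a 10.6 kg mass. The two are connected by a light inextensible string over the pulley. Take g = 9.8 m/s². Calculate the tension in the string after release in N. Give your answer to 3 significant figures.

54.4 N

Resolve each weight along its own incline: the 11.9 kg mass has component 11.9 × 9.8 × sin 23° = 45.567 N down its slope, and the 10.6 kg mass has 10.6 × 9.8 × sin 36.87° = 62.328 N down its slope.
The 10.6 kg side's 62.328 N exceeds the other side's 45.567 N, so that mass slides down and the 11.9 kg mass slides up. Taking that direction as positive, Newton's second law for the whole system gives 62.328 − 45.567 = (11.9 + 10.6) a, so a = 16.761 / 22.5 = 0.7449 m/s².
For the 11.9 kg mass (up-slope positive): T − 45.567 = 11.9 × 0.7449, so T = 54.431 N.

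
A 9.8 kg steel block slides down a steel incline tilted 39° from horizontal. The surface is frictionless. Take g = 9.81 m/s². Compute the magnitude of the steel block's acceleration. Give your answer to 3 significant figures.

6.17 m/s²

Resolving the weight along the incline: the component pulling the steel block down the slope is mg sin 39° = 9.8 × 9.81 × 0.6293 = 60.500 N, and the normal force is N = mg cos 39° = 9.8 × 9.81 × 0.7771 = 74.709 N.
With no friction the net force along the incline is 60.500 N, so a = g sin 39° = 60.500 / 9.8 = 6.1735 m/s².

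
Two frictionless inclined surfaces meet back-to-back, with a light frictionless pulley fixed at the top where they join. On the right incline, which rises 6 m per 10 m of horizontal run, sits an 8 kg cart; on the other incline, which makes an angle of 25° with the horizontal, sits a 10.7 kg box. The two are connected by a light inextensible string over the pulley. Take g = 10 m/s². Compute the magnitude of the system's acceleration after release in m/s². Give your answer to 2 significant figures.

0.22 m/s²

Resolve each weight along its own incline: the 8 kg mass has component 8 × 10 × sin 30.96° = 41.160 N down its slope, and the 10.7 kg mass has 10.7 × 10 × sin 25° = 45.220 N down its slope.
The 10.7 kg side's 45.220 N exceeds the other side's 41.160 N, so that mass slides down and the 8 kg mass slides up. Taking that direction as positive, Newton's second law for the whole system gives 45.220 − 41.160 = (8 + 10.7) a, so a = 4.060 / 18.7 = 0.2171 m/s².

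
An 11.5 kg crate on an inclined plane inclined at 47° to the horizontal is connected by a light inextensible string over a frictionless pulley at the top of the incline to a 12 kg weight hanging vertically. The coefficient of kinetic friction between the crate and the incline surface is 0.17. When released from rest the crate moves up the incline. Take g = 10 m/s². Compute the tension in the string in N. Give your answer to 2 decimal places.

For the crate on the incline: the weight component along the slope is m₁g sin 47° = 11.5 × 10 × 0.7314 = 84.111 N and the normal force is N = m₁g cos 47° = 78.430 N.
Kinetic friction opposes the crate's motion up the incline: f = μN = 0.17 × 78.430 = 13.333 N acting down the slope.
Newton's second law for the crate (up-slope positive): T − 84.111 − 13.333 = 11.5 a. For the hanging weight (downward positive): 12 × 10 − T = 12 a.
Adding the two equations eliminates T: 22.556 = 23.5 a, so a = 0.9598 m/s².
Then from the hanging weight's equation, T = 12 × (10 − 0.9598) = 108.482 N.

108.48 N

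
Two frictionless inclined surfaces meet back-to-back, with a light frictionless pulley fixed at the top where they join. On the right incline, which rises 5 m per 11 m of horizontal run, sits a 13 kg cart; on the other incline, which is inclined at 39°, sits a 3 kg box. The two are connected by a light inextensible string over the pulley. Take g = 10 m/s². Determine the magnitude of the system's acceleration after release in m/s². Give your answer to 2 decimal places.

2.18 m/s²

Resolve each weight along its own incline: the 13 kg mass has component 13 × 10 × sin 24.44° = 53.794 N down its slope, and the 3 kg mass has 3 × 10 × sin 39° = 18.880 N down its slope.
The 13 kg side's 53.794 N exceeds the other side's 18.880 N, so that mass slides down and the 3 kg mass slides up. Taking that direction as positive, Newton's second law for the whole system gives 53.794 − 18.880 = (13 + 3) a, so a = 34.914 / 16 = 2.1821 m/s².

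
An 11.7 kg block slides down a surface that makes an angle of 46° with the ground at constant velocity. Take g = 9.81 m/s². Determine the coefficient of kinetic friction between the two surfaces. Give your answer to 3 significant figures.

1.04

At constant velocity the net force along the incline is zero: mg sin 46° = μ mg cos 46°.
So μ = tan 46° = 0.7193 / 0.6947 = 1.0354.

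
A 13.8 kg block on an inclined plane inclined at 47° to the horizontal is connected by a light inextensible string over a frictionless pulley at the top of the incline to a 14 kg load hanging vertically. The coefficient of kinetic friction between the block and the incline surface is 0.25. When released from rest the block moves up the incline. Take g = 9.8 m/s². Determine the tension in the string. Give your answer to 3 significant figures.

130 N

For the block on the incline: the weight component along the slope is m₁g sin 47° = 13.8 × 9.8 × 0.7314 = 98.915 N and the normal force is N = m₁g cos 47° = 92.233 N.
Kinetic friction opposes the block's motion up the incline: f = μN = 0.25 × 92.233 = 23.058 N acting down the slope.
Newton's second law for the block (up-slope positive): T − 98.915 − 23.058 = 13.8 a. For the hanging load (downward positive): 14 × 9.8 − T = 14 a.
Adding the two equations eliminates T: 15.227 = 27.8 a, so a = 0.5477 m/s².
Then from the hanging load's equation, T = 14 × (9.8 − 0.5477) = 129.532 N.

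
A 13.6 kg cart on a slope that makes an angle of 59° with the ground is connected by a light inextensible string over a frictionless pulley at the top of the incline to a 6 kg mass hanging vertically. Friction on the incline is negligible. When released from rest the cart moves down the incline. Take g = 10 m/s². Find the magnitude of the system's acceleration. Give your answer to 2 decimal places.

For the cart on the incline: the weight component along the slope is m₁g sin 59° = 13.6 × 10 × 0.8572 = 116.579 N and the normal force is N = m₁g cos 59° = 70.045 N.
Newton's second law for the cart (down-slope positive): 116.579 − T = 13.6 a. For the hanging mass (upward positive): T − 6 × 10 = 6 a.
Adding the two equations eliminates T: 56.579 = 19.6 a, so a = 2.8867 m/s².

2.89 m/s²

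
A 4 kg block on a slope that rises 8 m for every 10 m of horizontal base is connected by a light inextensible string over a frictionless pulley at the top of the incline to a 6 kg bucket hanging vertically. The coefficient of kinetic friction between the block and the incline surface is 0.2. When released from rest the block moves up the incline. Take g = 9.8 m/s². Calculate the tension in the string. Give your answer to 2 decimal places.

For the block on the incline: the weight component along the slope is m₁g sin 38.66° = 4 × 9.8 × 0.6247 = 24.488 N and the normal force is N = m₁g cos 38.66° = 30.610 N.
Kinetic friction opposes the block's motion up the incline: f = μN = 0.2 × 30.610 = 6.122 N acting down the slope.
Newton's second law for the block (up-slope positive): T − 24.488 − 6.122 = 4 a. For the hanging bucket (downward positive): 6 × 9.8 − T = 6 a.
Adding the two equations eliminates T: 28.190 = 10 a, so a = 2.8190 m/s².
Then from the hanging bucket's equation, T = 6 × (9.8 − 2.8190) = 41.886 N.

41.89 N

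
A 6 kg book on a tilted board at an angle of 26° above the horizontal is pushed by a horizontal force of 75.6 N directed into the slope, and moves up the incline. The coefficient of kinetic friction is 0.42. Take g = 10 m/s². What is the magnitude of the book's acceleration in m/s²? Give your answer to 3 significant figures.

The horizontal push has components F cos 26° = 75.6 × 0.8988 = 67.949 N up the incline and F sin 26° = 75.6 × 0.4384 = 33.143 N pressing into the surface.
The normal force is therefore N = mg cos 26° + F sin 26° = 53.928 + 33.143 = 87.071 N, and kinetic friction down the slope is μN = 0.42 × 87.071 = 36.570 N.
Along the incline: F cos 26° − mg sin 26° − μN = ma, so 67.949 − 26.304 − 36.570 = 6 a, giving a = 0.8458 m/s².

0.846 m/s²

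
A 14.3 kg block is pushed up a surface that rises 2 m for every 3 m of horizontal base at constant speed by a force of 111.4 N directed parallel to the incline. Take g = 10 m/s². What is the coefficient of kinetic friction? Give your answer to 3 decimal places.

At constant speed ΣF = 0 along the incline. The applied 111.4 N acts up the slope; the weight component mg sin 33.69° = 79.322 N and kinetic friction μN both act down the slope.
So 111.4 = 79.322 + μ × 118.983, giving μ = (111.4 − 79.322) / 118.983 = 0.2696.

0.270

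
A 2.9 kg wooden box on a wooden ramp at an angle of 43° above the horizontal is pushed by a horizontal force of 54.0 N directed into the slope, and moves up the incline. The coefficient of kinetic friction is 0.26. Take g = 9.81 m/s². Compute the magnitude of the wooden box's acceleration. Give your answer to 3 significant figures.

1.76 m/s²

The horizontal push has components F cos 43° = 54.0 × 0.7314 = 39.496 N up the incline and F sin 43° = 54.0 × 0.6820 = 36.828 N pressing into the surface.
The normal force is therefore N = mg cos 43° + F sin 43° = 20.808 + 36.828 = 57.636 N, and kinetic friction down the slope is μN = 0.26 × 57.636 = 14.985 N.
Along the incline: F cos 43° − mg sin 43° − μN = ma, so 39.496 − 19.402 − 14.985 = 2.9 a, giving a = 1.7617 m/s².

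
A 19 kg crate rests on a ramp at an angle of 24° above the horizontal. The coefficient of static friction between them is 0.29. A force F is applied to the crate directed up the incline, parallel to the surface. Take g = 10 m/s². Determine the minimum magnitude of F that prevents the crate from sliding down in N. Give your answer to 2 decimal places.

The normal force is N = mg cos 24° = 173.574 N. With F at its minimum the crate is on the verge of sliding down, so static friction is at its maximum μ_s N = 0.29 × 173.574 = 50.336 N and acts up the slope.
Equilibrium along the incline: F + μ_s N = mg sin 24°, so F = 77.280 − 50.336 = 26.944 N.

26.94 N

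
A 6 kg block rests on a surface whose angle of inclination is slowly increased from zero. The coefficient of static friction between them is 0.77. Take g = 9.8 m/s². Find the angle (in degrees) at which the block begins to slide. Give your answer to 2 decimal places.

At the threshold of sliding, static friction is at its maximum μ_s N and exactly balances the weight component along the incline: mg sin θ = μ_s mg cos θ.
Hence tan θ = μ_s = 0.77, so θ = arctan(0.77) = 37.5963°.

37.60°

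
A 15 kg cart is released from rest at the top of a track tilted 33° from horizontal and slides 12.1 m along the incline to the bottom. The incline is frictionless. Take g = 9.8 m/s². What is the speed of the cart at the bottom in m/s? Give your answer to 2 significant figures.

The weight component along the incline is mg sin 33° = 80.062 N and the normal force is N = mg cos 33° = 123.285 N.
With no friction, a = g sin 33° = 5.3375 m/s².
Starting from rest over a distance of 12.1 m, v² = 2aL = 2 × 5.3375 × 12.1 = 129.1675, so v = 11.3652 m/s.

11 m/s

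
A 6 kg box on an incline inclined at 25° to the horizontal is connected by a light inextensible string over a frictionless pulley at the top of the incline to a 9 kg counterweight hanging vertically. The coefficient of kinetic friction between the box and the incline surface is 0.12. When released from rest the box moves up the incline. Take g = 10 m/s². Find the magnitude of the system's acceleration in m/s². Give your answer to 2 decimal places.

3.87 m/s²

For the box on the incline: the weight component along the slope is m₁g sin 25° = 6 × 10 × 0.4226 = 25.356 N and the normal force is N = m₁g cos 25° = 54.378 N.
Kinetic friction opposes the box's motion up the incline: f = μN = 0.12 × 54.378 = 6.525 N acting down the slope.
Newton's second law for the box (up-slope positive): T − 25.356 − 6.525 = 6 a. For the hanging counterweight (downward positive): 9 × 10 − T = 9 a.
Adding the two equations eliminates T: 58.119 = 15 a, so a = 3.8746 m/s².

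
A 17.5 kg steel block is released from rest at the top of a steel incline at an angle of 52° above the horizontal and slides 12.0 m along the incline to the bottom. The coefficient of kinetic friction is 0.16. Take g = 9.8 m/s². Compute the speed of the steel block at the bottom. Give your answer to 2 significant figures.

13 m/s

The weight component along the incline is mg sin 52° = 135.144 N and the normal force is N = mg cos 52° = 105.586 N.
Friction up the slope is f = μN = 0.16 × 105.586 = 16.894 N, so the net downslope force is 135.144 − 16.894 = 118.250 N and a = 118.250 / 17.5 = 6.7571 m/s².
Starting from rest over a distance of 12.0 m, v² = 2aL = 2 × 6.7571 × 12.0 = 162.1704, so v = 12.7346 m/s.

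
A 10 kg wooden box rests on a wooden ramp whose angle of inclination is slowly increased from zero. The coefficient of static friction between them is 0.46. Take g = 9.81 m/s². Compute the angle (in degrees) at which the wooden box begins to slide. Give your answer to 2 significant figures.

At the threshold of sliding, static friction is at its maximum μ_s N and exactly balances the weight component along the incline: mg sin θ = μ_s mg cos θ.
Hence tan θ = μ_s = 0.46, so θ = arctan(0.46) = 24.7024°.

25°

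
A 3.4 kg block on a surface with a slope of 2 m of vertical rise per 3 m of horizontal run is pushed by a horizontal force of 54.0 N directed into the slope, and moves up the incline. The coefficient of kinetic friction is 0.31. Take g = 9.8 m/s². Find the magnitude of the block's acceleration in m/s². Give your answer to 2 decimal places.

2.52 m/s²

The horizontal push has components F cos 33.69° = 54.0 × 0.8321 = 44.933 N up the incline and F sin 33.69° = 54.0 × 0.5547 = 29.954 N pressing into the surface.
The normal force is therefore N = mg cos 33.69° + F sin 33.69° = 27.726 + 29.954 = 57.680 N, and kinetic friction down the slope is μN = 0.31 × 57.680 = 17.881 N.
Along the incline: F cos 33.69° − mg sin 33.69° − μN = ma, so 44.933 − 18.483 − 17.881 = 3.4 a, giving a = 2.5203 m/s².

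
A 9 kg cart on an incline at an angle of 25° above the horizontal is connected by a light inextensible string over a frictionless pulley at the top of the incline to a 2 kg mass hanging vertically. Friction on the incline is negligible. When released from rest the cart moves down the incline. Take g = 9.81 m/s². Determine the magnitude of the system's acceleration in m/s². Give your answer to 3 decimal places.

For the cart on the incline: the weight component along the slope is m₁g sin 25° = 9 × 9.81 × 0.4226 = 37.311 N and the normal force is N = m₁g cos 25° = 80.018 N.
Newton's second law for the cart (down-slope positive): 37.311 − T = 9 a. For the hanging mass (upward positive): T − 2 × 9.81 = 2 a.
Adding the two equations eliminates T: 17.691 = 11 a, so a = 1.6083 m/s².

1.608 m/s²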